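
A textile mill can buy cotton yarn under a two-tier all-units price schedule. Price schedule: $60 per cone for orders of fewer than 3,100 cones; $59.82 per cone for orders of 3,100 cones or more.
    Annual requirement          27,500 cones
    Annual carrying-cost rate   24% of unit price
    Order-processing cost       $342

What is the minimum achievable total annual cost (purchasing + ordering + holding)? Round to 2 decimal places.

H₁ = 24%×$60 = $14.4000;  H₂ = 24%×$59.82 = $14.3568
EOQ₁ = √(2×27,500×342/14.4000) = 1,142.91  (< 3,100, feasible at tier 1)
EOQ₂ = √(2×27,500×342/14.3568) = 1,144.63  (< 3,100 → use Q = 3,100 at tier-2 price)
TC(tier 1 (EOQ₁), Q≈1,142.9) = $1,666,457.95
TC(tier 2, Q≈3,100.0) = $1,670,336.91
Minimum at tier 1 (EOQ₁): $1,666,457.95

$1,666,457.95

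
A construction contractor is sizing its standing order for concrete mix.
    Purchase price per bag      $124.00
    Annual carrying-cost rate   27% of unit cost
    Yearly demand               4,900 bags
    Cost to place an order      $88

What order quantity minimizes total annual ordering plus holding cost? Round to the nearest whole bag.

160 bags

Carrying cost H = $124 × 27% = $33.4800/bag/yr
Optimal lot size Q* = (2 × 4,900 × $88 / $33.48)^½ ≈ 160.50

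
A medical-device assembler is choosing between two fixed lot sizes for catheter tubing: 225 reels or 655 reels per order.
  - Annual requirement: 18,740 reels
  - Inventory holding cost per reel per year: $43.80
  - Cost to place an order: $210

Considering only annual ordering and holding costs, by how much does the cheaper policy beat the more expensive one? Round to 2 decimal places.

$2,065.42

Annual cost at Q: ordering D·S/Q plus holding Q·H/2.
TC(225) = (18,740/225)×210 + (225/2)×43.8 = $22,418.17
TC(655) = (18,740/655)×210 + (655/2)×43.8 = $20,352.74
Cheaper: Q = 655.  Difference = $2,065.42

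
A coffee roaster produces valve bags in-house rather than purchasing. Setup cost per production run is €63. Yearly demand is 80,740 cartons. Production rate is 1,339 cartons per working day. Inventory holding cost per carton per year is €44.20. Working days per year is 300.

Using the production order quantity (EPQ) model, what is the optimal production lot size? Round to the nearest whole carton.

537 cartons

d = 80,740/300 = 269.1333 cartons/day;  effective holding cost H(1 − d/p) = 44.2·(1 − 269.1333/1339) = 35.31599
Q* = √(2DS / H_eff) = √(2·80,740·63 / 35.31599) ≈ 536.72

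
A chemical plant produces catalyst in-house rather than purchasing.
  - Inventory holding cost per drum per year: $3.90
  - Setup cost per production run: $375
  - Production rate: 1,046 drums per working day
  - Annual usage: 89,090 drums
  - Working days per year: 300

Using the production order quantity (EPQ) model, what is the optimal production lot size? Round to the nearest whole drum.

Daily demand d = 89,090/300 = 296.967; p = 1046; 1 − d/p = 0.71609
EPQ = √(2DS / (H(1 − d/p)))
    = √(2 × 89,090 × 375 / (3.9 × 0.71609)) ≈ 4,891.34

4,891 drums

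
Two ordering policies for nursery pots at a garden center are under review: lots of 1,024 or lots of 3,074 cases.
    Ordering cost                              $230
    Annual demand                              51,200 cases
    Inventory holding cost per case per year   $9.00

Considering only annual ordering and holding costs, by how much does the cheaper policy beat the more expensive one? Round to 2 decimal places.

$1,555.84

Annual cost at Q: ordering D·S/Q plus holding Q·H/2.
TC(1,024) = (51,200/1,024)×230 + (1,024/2)×9 = $16,108.00
TC(3,074) = (51,200/3,074)×230 + (3,074/2)×9 = $17,663.84
Cheaper: Q = 1,024.  Difference = $1,555.84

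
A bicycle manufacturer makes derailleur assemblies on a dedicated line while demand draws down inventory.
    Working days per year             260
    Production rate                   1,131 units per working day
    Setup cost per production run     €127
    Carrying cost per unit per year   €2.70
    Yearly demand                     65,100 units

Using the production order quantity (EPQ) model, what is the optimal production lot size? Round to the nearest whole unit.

Daily demand d = 65,100/260 = 250.385; p = 1131; 1 − d/p = 0.77862
EPQ = √(2DS / (H(1 − d/p)))
    = √(2 × 65,100 × 127 / (2.7 × 0.77862)) ≈ 2,804.55

2,805 units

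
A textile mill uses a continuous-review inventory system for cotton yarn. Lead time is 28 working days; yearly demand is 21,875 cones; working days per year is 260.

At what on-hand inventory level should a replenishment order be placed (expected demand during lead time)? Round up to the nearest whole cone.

Daily demand d = 21,875 / 260 = 84.135 cones/day
Demand during lead time = 84.135 × 28 = 2,355.77
Reorder point = 2,355.77 → round up

2,356 cones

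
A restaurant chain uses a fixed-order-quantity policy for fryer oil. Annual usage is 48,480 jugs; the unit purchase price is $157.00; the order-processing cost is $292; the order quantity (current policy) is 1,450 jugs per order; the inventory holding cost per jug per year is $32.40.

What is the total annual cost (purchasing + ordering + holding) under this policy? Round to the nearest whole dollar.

$7,644,613

Orders/yr = 48,480/1,450 = 33.434; ordering cost = 33.434 × $292 = $9,762.87
Average inventory = 1,450/2 = 725; holding cost = 725 × $32.4 = $23,490.00
Purchase cost = D·C = 48,480 × 157 = $7,611,360.00
Total = $9,762.87 + $23,490.00 + $7,611,360.00 = $7,644,612.87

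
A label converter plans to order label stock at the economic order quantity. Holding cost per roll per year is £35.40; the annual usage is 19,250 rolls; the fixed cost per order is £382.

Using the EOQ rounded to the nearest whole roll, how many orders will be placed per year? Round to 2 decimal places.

EOQ = √(2DS/H) = √(2 × 19,250 × 382 / 35.4)
    = √(415,451.98) ≈ 644.56 → Q = 645
Orders per year = D/Q = 19,250 / 645 = 29.845

29.84 orders per year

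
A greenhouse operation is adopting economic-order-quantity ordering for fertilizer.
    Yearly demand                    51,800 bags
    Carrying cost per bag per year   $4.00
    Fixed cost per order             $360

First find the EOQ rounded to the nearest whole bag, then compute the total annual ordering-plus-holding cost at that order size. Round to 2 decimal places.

2DS/H = 2·51,800·360/4 = 9,324,000.00
EOQ = √9,324,000.00 ≈ 3,053.52 → Q = 3,054 bags
Orders/yr = 51,800/3,054 = 16.961; ordering cost = 16.961 × $360 = $6,106.09
Average inventory = 3,054/2 = 1527; holding cost = 1527 × $4 = $6,108.00
Total = $6,106.09 + $6,108.00 = $12,214.09

$12,214.09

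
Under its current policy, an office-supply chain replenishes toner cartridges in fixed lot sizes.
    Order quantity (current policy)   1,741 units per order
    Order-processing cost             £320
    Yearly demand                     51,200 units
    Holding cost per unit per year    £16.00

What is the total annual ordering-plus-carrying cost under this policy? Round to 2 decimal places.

Orders/yr = 51,200/1,741 = 29.408; ordering cost = 29.408 × £320 = £9,410.68
Average inventory = 1,741/2 = 870.5; holding cost = 870.5 × £16 = £13,928.00
Total = £9,410.68 + £13,928.00 = £23,338.68

£23,338.68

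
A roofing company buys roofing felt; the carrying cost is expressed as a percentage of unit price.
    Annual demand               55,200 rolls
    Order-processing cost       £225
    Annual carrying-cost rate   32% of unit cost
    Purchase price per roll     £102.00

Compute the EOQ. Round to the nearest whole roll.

H = i·C = 0.32 × £102 = £32.6400 per roll-year
Optimal lot size Q* = (2 × 55,200 × £225 / £32.64)^½ ≈ 872.37

872 rolls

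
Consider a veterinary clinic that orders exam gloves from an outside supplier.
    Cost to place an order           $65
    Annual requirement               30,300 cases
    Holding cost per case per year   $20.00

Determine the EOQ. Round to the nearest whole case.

444 cases

EOQ = √(2DS/H) = √(2 × 30,300 × 65 / 20)
    = √(196,950.00) ≈ 443.79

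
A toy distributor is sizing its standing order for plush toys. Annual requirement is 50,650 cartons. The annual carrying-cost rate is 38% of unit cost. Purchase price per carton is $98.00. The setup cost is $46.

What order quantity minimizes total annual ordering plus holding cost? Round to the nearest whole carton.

354 cartons

H = i·C = 0.38 × $98 = $37.2400 per carton-year
Optimal lot size Q* = (2 × 50,650 × $46 / $37.24)^½ ≈ 353.74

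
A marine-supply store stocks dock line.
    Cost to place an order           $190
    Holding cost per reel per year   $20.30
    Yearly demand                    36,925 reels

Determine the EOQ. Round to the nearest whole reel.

Q* = √(2·D·S / H) = √(2·36,925·190 / 20.3) = √691,206.9 ≈ 831.39

831 reels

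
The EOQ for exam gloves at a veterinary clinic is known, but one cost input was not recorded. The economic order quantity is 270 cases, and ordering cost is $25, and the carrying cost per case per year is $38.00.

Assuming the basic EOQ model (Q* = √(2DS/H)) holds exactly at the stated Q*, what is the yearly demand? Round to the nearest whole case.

55,404 cases per year

From Q* = √(2DS/H) ⇒ Q*² = 2DS/H.
D = Q²H / (2S) = 270² × 38 / (2 × 25) = 55,404.00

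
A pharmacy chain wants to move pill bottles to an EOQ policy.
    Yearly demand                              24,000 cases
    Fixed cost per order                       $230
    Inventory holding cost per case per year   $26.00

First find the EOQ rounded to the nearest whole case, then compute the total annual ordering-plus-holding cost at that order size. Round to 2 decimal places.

$16,942.26

EOQ = √(2DS/H) = √(2 × 24,000 × 230 / 26)
    = √(424,615.38) ≈ 651.63 → Q = 652 cases
Orders/yr = 24,000/652 = 36.810; ordering cost = 36.810 × $230 = $8,466.26
Average inventory = 652/2 = 326; holding cost = 326 × $26 = $8,476.00
Total = $8,466.26 + $8,476.00 = $16,942.26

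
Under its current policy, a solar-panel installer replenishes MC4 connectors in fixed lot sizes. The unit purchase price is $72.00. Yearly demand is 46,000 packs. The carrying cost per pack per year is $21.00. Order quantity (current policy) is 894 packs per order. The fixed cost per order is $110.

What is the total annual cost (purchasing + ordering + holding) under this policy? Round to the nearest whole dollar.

$3,327,047

Annual ordering cost = (D/Q)·S = (46,000/894) × 110 = $5,659.96
Annual holding cost  = (Q/2)·H = (894/2) × 21 = $9,387.00
Purchase cost = D·C = 46,000 × 72 = $3,312,000.00
Total = $5,659.96 + $9,387.00 + $3,312,000.00 = $3,327,046.96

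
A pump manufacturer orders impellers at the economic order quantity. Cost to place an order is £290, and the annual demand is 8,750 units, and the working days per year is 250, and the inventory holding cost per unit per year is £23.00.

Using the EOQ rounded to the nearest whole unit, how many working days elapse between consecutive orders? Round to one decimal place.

13.4 days

Q* = √(2·D·S / H) = √(2·8,750·290 / 23) = √220,652.2 ≈ 469.74 → Q = 470 units
Cycle time = (working days × Q)/D = (250 × 470) / 8,750 = 13.429 days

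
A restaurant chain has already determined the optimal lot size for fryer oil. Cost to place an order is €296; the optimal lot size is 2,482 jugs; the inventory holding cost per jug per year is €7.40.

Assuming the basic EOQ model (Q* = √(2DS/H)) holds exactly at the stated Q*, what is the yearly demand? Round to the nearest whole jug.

77,004 jugs per year

From Q* = √(2DS/H) ⇒ Q*² = 2DS/H.
D = Q²H / (2S) = 2,482² × 7.4 / (2 × 296) = 77,004.05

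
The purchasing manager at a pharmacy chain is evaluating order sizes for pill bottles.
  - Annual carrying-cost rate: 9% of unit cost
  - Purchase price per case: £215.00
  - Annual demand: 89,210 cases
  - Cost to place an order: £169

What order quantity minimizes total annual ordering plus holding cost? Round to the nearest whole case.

H = i·C = 0.09 × £215 = £19.3500 per case-year
Q* = √(2·D·S / H) = √(2·89,210·169 / 19.35) = √1,558,293.5 ≈ 1,248.32

1,248 cases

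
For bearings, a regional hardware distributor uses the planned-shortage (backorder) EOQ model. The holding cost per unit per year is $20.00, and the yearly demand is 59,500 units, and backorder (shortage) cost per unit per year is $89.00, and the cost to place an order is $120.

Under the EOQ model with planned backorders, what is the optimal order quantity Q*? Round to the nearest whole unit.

Q* = √(2DS/H) · √((H + b)/b)
   = √(2 × 59,500 × 120 / 20) · √((20 + 89) / 89)
   = 844.985 × 1.1067 ≈ 935.12

935 units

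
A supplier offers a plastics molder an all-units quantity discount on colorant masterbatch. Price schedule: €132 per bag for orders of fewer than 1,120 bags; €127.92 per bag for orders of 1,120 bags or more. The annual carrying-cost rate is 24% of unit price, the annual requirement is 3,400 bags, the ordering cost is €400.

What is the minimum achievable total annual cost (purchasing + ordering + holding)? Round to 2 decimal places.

H₁ = 24%×€132 = €31.6800;  H₂ = 24%×€127.92 = €30.7008
EOQ₁ = √(2×3,400×400/31.6800) = 293.02  (< 1,120, feasible at tier 1)
EOQ₂ = √(2×3,400×400/30.7008) = 297.65  (< 1,120 → use Q = 1,120 at tier-2 price)
TC(tier 1 (EOQ₁), Q≈293.0) = €458,082.76
TC(tier 2, Q≈1,120.0) = €453,334.73
Minimum at tier 2: €453,334.73

€453,334.73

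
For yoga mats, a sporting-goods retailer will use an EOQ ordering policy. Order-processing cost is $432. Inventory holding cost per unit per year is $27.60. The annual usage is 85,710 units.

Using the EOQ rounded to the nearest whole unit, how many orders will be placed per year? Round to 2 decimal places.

52.33 orders per year

EOQ = √(2DS/H) = √(2 × 85,710 × 432 / 27.6)
    = √(2,683,095.65) ≈ 1,638.02 → Q = 1,638
Orders per year = D/Q = 85,710 / 1,638 = 52.326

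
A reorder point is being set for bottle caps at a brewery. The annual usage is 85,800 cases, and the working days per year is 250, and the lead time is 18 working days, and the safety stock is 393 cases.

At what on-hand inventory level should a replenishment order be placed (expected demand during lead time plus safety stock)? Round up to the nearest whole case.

Daily demand d = 85,800 / 250 = 343.200 cases/day
Demand during lead time = 343.200 × 18 = 6,177.60
Reorder point = 6,177.60 + 393 = 6,570.60 → round up

6,571 cases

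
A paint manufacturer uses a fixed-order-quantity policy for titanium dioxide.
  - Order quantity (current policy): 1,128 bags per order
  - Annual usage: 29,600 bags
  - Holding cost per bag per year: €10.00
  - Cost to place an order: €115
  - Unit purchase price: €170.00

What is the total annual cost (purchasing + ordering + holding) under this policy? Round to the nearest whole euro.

€5,040,658

Orders/yr = 29,600/1,128 = 26.241; ordering cost = 26.241 × €115 = €3,017.73
Average inventory = 1,128/2 = 564; holding cost = 564 × €10 = €5,640.00
Purchase cost = D·C = 29,600 × 170 = €5,032,000.00
Total = €3,017.73 + €5,640.00 + €5,032,000.00 = €5,040,657.73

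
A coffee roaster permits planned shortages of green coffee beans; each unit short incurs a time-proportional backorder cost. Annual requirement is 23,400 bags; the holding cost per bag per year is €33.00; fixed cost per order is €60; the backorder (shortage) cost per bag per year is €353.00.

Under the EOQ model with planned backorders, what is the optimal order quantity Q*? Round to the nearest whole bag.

305 bags

Basic EOQ = √(2·23,400·60/33) = 291.703
Backorder adjustment √((H+b)/b) = √((33+353)/353) = 1.0457
Q* = 291.703 × 1.0457 ≈ 305.03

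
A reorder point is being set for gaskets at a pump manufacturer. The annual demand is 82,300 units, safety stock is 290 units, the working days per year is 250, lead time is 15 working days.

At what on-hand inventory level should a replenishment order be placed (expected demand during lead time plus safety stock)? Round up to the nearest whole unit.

5,228 units

Daily demand d = 82,300 / 250 = 329.200 units/day
Demand during lead time = 329.200 × 15 = 4,938.00
Reorder point = 4,938.00 + 290 = 5,228.00 → round up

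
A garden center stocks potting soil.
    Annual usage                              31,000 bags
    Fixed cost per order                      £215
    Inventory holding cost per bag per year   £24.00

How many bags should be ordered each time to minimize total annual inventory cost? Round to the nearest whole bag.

745 bags

Q* = √(2·D·S / H) = √(2·31,000·215 / 24) = √555,416.7 ≈ 745.26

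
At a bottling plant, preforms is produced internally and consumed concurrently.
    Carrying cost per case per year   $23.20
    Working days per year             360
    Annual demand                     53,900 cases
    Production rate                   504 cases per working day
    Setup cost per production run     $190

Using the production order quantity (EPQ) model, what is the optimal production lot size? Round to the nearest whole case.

d = 53,900/360 = 149.7222 cases/day;  effective holding cost H(1 − d/p) = 23.2·(1 − 149.7222/504) = 16.30802
Q* = √(2DS / H_eff) = √(2·53,900·190 / 16.30802) ≈ 1,120.69

1,121 cases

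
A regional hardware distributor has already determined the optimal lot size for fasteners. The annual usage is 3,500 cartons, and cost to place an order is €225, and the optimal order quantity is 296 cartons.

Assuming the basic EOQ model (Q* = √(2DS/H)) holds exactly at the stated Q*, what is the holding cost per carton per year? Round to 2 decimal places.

€17.98

From Q* = √(2DS/H) ⇒ Q*² = 2DS/H.
H = 2DS / Q² = 2 × 3,500 × 225 / 296² = 17.9762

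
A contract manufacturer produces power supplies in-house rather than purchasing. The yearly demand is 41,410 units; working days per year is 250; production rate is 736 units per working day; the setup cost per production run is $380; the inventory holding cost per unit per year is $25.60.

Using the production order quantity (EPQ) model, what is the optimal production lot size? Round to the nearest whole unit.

1,260 units

d = 41,410/250 = 165.6400 units/day;  effective holding cost H(1 − d/p) = 25.6·(1 − 165.6400/736) = 19.83861
Q* = √(2DS / H_eff) = √(2·41,410·380 / 19.83861) ≈ 1,259.52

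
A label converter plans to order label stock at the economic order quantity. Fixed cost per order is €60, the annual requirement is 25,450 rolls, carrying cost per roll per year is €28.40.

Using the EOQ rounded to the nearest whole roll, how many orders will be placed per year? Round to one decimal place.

77.6 orders per year

2DS/H = 2·25,450·60/28.4 = 107,535.21
EOQ = √107,535.21 ≈ 327.93 → Q = 328
Orders per year = D/Q = 25,450 / 328 = 77.591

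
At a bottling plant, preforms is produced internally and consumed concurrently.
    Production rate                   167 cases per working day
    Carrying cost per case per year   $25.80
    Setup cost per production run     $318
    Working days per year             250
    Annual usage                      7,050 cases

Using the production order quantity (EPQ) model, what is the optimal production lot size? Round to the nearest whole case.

Daily demand d = 7,050/250 = 28.200; p = 167; 1 − d/p = 0.83114
EPQ = √(2DS / (H(1 − d/p)))
    = √(2 × 7,050 × 318 / (25.8 × 0.83114)) ≈ 457.27

457 cases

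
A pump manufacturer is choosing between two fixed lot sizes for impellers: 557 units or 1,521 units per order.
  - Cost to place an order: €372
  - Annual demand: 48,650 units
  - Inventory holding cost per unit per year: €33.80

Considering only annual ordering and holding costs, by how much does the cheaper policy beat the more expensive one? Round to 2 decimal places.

€4,301.34

TC(Q) = (D/Q)S + (Q/2)H
TC(557) = (48,650/557)×372 + (557/2)×33.8 = €41,904.86
TC(1,521) = (48,650/1,521)×372 + (1,521/2)×33.8 = €37,603.52
|ΔTC| = |€41,904.86 − €37,603.52| = €4,301.34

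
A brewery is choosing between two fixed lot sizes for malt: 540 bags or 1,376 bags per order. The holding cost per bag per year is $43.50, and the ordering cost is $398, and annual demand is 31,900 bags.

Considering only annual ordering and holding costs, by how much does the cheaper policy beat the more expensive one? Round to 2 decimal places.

TC(Q) = (D/Q)S + (Q/2)H
TC(540) = (31,900/540)×398 + (540/2)×43.5 = $35,256.48
TC(1,376) = (31,900/1,376)×398 + (1,376/2)×43.5 = $39,154.89
Cheaper: Q = 540.  Difference = $3,898.41

$3,898.41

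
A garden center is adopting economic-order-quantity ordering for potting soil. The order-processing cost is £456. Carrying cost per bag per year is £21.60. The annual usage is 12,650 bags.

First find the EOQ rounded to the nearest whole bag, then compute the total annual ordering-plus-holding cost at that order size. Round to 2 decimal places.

£15,785.91

Q* = √(2·D·S / H) = √(2·12,650·456 / 21.6) = √534,111.1 ≈ 730.83 → Q = 731 bags
Ordering: D/Q × S = 12,650/731 × £456 = £7,891.11
Holding:  Q/2 × H = 731/2 × £21.6 = £7,894.80
Total = £7,891.11 + £7,894.80 = £15,785.91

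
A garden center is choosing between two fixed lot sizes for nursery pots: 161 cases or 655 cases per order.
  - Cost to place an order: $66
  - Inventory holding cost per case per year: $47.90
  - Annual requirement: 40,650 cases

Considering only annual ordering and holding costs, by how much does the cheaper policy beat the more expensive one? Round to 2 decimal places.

Annual cost at Q: ordering D·S/Q plus holding Q·H/2.
TC(161) = (40,650/161)×66 + (161/2)×47.9 = $20,519.93
TC(655) = (40,650/655)×66 + (655/2)×47.9 = $19,783.28
Cheaper: Q = 655.  Difference = $736.64

$736.64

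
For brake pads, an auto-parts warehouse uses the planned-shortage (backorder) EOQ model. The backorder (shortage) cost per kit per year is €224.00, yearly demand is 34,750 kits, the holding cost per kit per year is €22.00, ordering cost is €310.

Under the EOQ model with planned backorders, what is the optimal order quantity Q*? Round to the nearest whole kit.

Basic EOQ = √(2·34,750·310/22) = 989.605
Backorder adjustment √((H+b)/b) = √((22+224)/224) = 1.0480
Q* = 989.605 × 1.0480 ≈ 1,037.06

1,037 kits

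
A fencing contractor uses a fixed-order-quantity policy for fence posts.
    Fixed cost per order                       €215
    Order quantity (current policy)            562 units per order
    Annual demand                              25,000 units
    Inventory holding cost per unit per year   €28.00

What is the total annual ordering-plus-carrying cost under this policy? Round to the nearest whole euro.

€17,432

Annual ordering cost = (D/Q)·S = (25,000/562) × 215 = €9,564.06
Annual holding cost  = (Q/2)·H = (562/2) × 28 = €7,868.00
Total = €9,564.06 + €7,868.00 = €17,432.06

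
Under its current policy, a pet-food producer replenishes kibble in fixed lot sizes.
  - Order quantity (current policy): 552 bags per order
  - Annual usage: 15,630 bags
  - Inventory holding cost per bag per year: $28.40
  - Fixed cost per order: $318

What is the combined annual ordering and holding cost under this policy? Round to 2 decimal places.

$16,842.64

Ordering: D/Q × S = 15,630/552 × $318 = $9,004.24
Holding:  Q/2 × H = 552/2 × $28.4 = $7,838.40
Total = $9,004.24 + $7,838.40 = $16,842.64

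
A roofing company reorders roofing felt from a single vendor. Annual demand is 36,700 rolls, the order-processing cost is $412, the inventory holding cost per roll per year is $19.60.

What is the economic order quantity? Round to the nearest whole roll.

1,242 rolls

Optimal lot size Q* = (2 × 36,700 × $412 / $19.6)^½ ≈ 1,242.13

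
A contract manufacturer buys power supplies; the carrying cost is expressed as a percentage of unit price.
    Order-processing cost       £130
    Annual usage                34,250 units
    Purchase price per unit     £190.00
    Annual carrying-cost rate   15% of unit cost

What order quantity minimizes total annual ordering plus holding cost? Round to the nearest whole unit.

559 units

Holding cost per unit per year: H = 15% × £190 = £28.5000
Q* = √(2·D·S / H) = √(2·34,250·130 / 28.5) = √312,456.1 ≈ 558.98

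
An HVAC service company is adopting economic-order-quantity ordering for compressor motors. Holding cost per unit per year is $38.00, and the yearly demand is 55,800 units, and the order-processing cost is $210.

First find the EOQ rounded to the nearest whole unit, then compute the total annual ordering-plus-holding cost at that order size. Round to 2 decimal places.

$29,842.39

EOQ = √(2DS/H) = √(2 × 55,800 × 210 / 38)
    = √(616,736.84) ≈ 785.33 → Q = 785 units
Ordering: D/Q × S = 55,800/785 × $210 = $14,927.39
Holding:  Q/2 × H = 785/2 × $38 = $14,915.00
Total = $14,927.39 + $14,915.00 = $29,842.39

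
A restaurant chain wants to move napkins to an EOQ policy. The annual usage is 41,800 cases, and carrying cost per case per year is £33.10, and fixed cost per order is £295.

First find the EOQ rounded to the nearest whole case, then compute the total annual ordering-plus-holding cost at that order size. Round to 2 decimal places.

2DS/H = 2·41,800·295/33.1 = 745,075.53
EOQ = √745,075.53 ≈ 863.18 → Q = 863 cases
Ordering: D/Q × S = 41,800/863 × £295 = £14,288.53
Holding:  Q/2 × H = 863/2 × £33.1 = £14,282.65
Total = £14,288.53 + £14,282.65 = £28,571.18

£28,571.18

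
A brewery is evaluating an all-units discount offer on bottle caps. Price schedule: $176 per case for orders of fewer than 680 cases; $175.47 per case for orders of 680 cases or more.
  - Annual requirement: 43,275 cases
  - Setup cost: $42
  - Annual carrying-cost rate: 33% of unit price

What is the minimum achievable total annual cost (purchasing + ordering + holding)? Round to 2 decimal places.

H₁ = 33%×$176 = $58.0800;  H₂ = 33%×$175.47 = $57.9051
EOQ₁ = √(2×43,275×42/58.0800) = 250.18  (< 680, feasible at tier 1)
EOQ₂ = √(2×43,275×42/57.9051) = 250.55  (< 680 → use Q = 680 at tier-2 price)
TC(tier 1 (EOQ₁), Q≈250.2) = $7,630,930.20
TC(tier 2, Q≈680.0) = $7,615,824.85
Minimum at tier 2: $7,615,824.85

$7,615,824.85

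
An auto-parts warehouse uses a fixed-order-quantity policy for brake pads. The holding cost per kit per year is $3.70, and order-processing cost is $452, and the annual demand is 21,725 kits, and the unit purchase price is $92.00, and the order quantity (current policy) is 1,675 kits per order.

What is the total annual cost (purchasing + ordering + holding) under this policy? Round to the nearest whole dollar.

Orders/yr = 21,725/1,675 = 12.970; ordering cost = 12.970 × $452 = $5,862.51
Average inventory = 1,675/2 = 837.5; holding cost = 837.5 × $3.7 = $3,098.75
Purchase cost = D·C = 21,725 × 92 = $1,998,700.00
Total = $5,862.51 + $3,098.75 + $1,998,700.00 = $2,007,661.26

$2,007,661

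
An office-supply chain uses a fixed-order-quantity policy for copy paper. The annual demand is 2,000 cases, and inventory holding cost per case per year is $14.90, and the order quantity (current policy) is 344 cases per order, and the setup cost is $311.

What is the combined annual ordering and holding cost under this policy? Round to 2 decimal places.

Orders/yr = 2,000/344 = 5.814; ordering cost = 5.814 × $311 = $1,808.14
Average inventory = 344/2 = 172; holding cost = 172 × $14.9 = $2,562.80
Total = $1,808.14 + $2,562.80 = $4,370.94

$4,370.94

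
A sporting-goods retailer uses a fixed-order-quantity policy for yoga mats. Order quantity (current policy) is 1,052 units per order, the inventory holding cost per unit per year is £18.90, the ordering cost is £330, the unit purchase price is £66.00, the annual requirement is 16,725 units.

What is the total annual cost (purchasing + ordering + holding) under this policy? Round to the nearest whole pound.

Orders/yr = 16,725/1,052 = 15.898; ordering cost = 15.898 × £330 = £5,246.44
Average inventory = 1,052/2 = 526; holding cost = 526 × £18.9 = £9,941.40
Purchase cost = D·C = 16,725 × 66 = £1,103,850.00
Total = £5,246.44 + £9,941.40 + £1,103,850.00 = £1,119,037.84

£1,119,038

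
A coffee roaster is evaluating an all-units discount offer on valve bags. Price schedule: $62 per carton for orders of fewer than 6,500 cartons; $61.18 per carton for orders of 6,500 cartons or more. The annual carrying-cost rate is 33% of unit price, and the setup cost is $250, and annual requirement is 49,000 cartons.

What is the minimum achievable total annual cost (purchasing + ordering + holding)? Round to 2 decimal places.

H₁ = 33%×$62 = $20.4600;  H₂ = 33%×$61.18 = $20.1894
EOQ₁ = √(2×49,000×250/20.4600) = 1,094.28  (< 6,500, feasible at tier 1)
EOQ₂ = √(2×49,000×250/20.1894) = 1,101.59  (< 6,500 → use Q = 6,500 at tier-2 price)
TC(tier 1 (EOQ₁), Q≈1,094.3) = $3,060,389.06
TC(tier 2, Q≈6,500.0) = $3,065,320.17
Minimum at tier 1 (EOQ₁): $3,060,389.06

$3,060,389.06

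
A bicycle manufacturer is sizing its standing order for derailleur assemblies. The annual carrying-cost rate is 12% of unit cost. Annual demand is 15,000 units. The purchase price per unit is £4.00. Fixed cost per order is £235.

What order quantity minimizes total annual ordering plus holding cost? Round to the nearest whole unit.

3,832 units

Carrying cost H = £4 × 12% = £0.4800/unit/yr
EOQ = √(2DS/H) = √(2 × 15,000 × 235 / 0.48)
    = √(14,687,500.00) ≈ 3,832.43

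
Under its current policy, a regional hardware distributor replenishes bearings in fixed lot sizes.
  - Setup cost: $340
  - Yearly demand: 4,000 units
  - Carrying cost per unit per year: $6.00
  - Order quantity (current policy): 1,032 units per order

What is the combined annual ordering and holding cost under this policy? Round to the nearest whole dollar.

$4,414

Ordering: D/Q × S = 4,000/1,032 × $340 = $1,317.83
Holding:  Q/2 × H = 1,032/2 × $6 = $3,096.00
Total = $1,317.83 + $3,096.00 = $4,413.83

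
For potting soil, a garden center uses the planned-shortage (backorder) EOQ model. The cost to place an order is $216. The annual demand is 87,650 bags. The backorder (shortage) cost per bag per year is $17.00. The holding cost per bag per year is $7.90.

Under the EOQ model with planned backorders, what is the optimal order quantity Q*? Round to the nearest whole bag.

2,650 bags

Q* = √(2DS/H) · √((H + b)/b)
   = √(2 × 87,650 × 216 / 7.9) · √((7.9 + 17) / 17)
   = 2,189.295 × 1.2103 ≈ 2,649.60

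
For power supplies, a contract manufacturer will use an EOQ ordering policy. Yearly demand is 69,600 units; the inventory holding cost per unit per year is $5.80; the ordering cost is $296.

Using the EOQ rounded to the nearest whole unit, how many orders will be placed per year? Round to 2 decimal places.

26.12 orders per year

Q* = √(2·D·S / H) = √(2·69,600·296 / 5.8) = √7,104,000.0 ≈ 2,665.33 → Q = 2,665
Orders per year = D/Q = 69,600 / 2,665 = 26.116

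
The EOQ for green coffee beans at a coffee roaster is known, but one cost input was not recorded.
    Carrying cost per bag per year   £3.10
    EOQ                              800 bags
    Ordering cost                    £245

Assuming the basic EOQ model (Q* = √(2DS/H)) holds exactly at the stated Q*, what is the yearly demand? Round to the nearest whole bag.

From Q* = √(2DS/H) ⇒ Q*² = 2DS/H.
D = Q²H / (2S) = 800² × 3.1 / (2 × 245) = 4,048.98

4,049 bags per year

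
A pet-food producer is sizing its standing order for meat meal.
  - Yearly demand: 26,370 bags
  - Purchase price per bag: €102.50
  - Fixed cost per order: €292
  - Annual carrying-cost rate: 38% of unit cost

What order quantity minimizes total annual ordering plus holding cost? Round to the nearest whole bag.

H = i·C = 0.38 × €102.5 = €38.9500 per bag-year
2DS/H = 2·26,370·292/38.95 = 395,380.74
EOQ = √395,380.74 ≈ 628.79

629 bags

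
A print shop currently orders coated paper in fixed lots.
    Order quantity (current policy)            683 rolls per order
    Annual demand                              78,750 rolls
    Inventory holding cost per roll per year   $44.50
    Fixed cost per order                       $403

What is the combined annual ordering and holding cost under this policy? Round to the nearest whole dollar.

$61,663

Ordering: D/Q × S = 78,750/683 × $403 = $46,465.96
Holding:  Q/2 × H = 683/2 × $44.5 = $15,196.75
Total = $46,465.96 + $15,196.75 = $61,662.71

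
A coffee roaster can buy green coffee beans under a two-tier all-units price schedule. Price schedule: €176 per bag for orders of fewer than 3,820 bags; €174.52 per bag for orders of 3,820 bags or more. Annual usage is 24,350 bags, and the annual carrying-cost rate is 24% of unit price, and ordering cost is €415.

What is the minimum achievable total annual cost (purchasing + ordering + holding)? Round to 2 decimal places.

€4,314,818.00

H₁ = 24%×€176 = €42.2400;  H₂ = 24%×€174.52 = €41.8848
EOQ₁ = √(2×24,350×415/42.2400) = 691.71  (< 3,820, feasible at tier 1)
EOQ₂ = √(2×24,350×415/41.8848) = 694.64  (< 3,820 → use Q = 3,820 at tier-2 price)
TC(tier 1 (EOQ₁), Q≈691.7) = €4,314,818.00
TC(tier 2, Q≈3,820.0) = €4,332,207.32
Minimum at tier 1 (EOQ₁): €4,314,818.00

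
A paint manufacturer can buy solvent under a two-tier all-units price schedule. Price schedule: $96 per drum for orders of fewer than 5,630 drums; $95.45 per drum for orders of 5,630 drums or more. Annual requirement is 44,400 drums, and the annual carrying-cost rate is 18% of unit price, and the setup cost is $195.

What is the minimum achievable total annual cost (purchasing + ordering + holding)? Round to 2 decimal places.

H₁ = 18%×$96 = $17.2800;  H₂ = 18%×$95.45 = $17.1810
EOQ₁ = √(2×44,400×195/17.2800) = 1,001.04  (< 5,630, feasible at tier 1)
EOQ₂ = √(2×44,400×195/17.1810) = 1,003.92  (< 5,630 → use Q = 5,630 at tier-2 price)
TC(tier 1 (EOQ₁), Q≈1,001.0) = $4,279,697.99
TC(tier 2, Q≈5,630.0) = $4,287,882.35
Minimum at tier 1 (EOQ₁): $4,279,697.99

$4,279,697.99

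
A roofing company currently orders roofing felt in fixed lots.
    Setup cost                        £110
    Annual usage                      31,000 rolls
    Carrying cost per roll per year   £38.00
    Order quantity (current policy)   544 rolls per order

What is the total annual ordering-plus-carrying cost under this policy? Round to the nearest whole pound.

£16,604

Ordering: D/Q × S = 31,000/544 × £110 = £6,268.38
Holding:  Q/2 × H = 544/2 × £38 = £10,336.00
Total = £6,268.38 + £10,336.00 = £16,604.38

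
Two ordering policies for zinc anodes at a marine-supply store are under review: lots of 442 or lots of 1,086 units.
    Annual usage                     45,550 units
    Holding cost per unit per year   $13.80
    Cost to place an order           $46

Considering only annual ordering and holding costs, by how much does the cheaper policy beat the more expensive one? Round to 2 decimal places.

For each Q, cost = (D/Q)·S + (Q/2)·H.
TC(442) = (45,550/442)×46 + (442/2)×13.8 = $7,790.30
TC(1,086) = (45,550/1,086)×46 + (1,086/2)×13.8 = $9,422.77
Lots of 442 are cheaper by $1,632.48.

$1,632.48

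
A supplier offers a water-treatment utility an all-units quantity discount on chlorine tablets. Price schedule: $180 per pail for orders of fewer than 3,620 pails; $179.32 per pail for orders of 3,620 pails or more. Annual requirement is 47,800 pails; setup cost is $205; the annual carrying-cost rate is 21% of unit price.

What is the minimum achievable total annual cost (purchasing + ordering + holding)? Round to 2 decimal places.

H₁ = 21%×$180 = $37.8000;  H₂ = 21%×$179.32 = $37.6572
EOQ₁ = √(2×47,800×205/37.8000) = 720.05  (< 3,620, feasible at tier 1)
EOQ₂ = √(2×47,800×205/37.6572) = 721.41  (< 3,620 → use Q = 3,620 at tier-2 price)
TC(tier 1 (EOQ₁), Q≈720.0) = $8,631,217.72
TC(tier 2, Q≈3,620.0) = $8,642,362.44
Minimum at tier 1 (EOQ₁): $8,631,217.72

$8,631,217.72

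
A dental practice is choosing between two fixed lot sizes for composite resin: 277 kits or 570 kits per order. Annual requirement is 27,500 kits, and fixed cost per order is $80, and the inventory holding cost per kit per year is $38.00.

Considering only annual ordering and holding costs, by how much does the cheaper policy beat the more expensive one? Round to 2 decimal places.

$1,484.41

TC(Q) = (D/Q)S + (Q/2)H
TC(277) = (27,500/277)×80 + (277/2)×38 = $13,205.24
TC(570) = (27,500/570)×80 + (570/2)×38 = $14,689.65
Cheaper: Q = 277.  Difference = $1,484.41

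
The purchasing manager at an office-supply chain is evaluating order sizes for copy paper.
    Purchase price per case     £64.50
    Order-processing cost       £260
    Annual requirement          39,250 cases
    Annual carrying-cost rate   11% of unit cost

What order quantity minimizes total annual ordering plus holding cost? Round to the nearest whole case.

Holding cost per case per year: H = 11% × £64.5 = £7.0950
Optimal lot size Q* = (2 × 39,250 × £260 / £7.095)^½ ≈ 1,696.08

1,696 cases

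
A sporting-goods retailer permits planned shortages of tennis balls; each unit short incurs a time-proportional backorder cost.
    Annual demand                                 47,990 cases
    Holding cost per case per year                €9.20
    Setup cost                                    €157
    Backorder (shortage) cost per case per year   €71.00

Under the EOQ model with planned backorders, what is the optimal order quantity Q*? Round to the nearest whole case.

1,360 cases

Q* = √(2DS/H) · √((H + b)/b)
   = √(2 × 47,990 × 157 / 9.2) · √((9.2 + 71) / 71)
   = 1,279.812 × 1.0628 ≈ 1,360.20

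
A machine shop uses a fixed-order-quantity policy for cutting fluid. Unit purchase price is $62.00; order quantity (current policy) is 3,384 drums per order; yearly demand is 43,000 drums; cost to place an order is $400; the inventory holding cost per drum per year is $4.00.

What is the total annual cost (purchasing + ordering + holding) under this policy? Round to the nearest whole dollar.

Orders/yr = 43,000/3,384 = 12.707; ordering cost = 12.707 × $400 = $5,082.74
Average inventory = 3,384/2 = 1692; holding cost = 1692 × $4 = $6,768.00
Purchase cost = D·C = 43,000 × 62 = $2,666,000.00
Total = $5,082.74 + $6,768.00 + $2,666,000.00 = $2,677,850.74

$2,677,851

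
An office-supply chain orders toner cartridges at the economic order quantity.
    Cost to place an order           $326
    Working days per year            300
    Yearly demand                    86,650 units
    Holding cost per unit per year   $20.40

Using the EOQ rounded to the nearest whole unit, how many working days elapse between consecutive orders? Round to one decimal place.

5.8 days

EOQ = √(2DS/H) = √(2 × 86,650 × 326 / 20.4)
    = √(2,769,401.96) ≈ 1,664.15 → Q = 1,664 units
Cycle time = (working days × Q)/D = (300 × 1,664) / 86,650 = 5.761 days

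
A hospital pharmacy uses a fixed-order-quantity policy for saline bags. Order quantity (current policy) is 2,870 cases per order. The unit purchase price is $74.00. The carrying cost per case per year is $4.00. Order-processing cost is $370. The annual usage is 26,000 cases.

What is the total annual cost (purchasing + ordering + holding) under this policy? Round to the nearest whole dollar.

Ordering: D/Q × S = 26,000/2,870 × $370 = $3,351.92
Holding:  Q/2 × H = 2,870/2 × $4 = $5,740.00
Purchase cost = D·C = 26,000 × 74 = $1,924,000.00
Total = $3,351.92 + $5,740.00 + $1,924,000.00 = $1,933,091.92

$1,933,092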